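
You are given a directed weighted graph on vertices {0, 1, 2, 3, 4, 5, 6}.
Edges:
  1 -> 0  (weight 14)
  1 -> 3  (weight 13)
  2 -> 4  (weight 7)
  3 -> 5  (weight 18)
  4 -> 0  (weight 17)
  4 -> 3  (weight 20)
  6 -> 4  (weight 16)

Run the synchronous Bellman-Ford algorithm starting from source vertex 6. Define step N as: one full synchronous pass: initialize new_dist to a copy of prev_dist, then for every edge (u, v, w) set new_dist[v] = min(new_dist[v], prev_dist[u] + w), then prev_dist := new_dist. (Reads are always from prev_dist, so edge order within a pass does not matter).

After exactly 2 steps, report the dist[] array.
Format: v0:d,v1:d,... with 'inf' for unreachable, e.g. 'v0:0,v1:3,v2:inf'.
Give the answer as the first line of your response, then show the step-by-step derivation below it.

v0:33,v1:inf,v2:inf,v3:36,v4:16,v5:inf,v6:0

step 1: dist = v0:inf,v1:inf,v2:inf,v3:inf,v4:16,v5:inf,v6:0
step 2: dist = v0:33,v1:inf,v2:inf,v3:36,v4:16,v5:inf,v6:0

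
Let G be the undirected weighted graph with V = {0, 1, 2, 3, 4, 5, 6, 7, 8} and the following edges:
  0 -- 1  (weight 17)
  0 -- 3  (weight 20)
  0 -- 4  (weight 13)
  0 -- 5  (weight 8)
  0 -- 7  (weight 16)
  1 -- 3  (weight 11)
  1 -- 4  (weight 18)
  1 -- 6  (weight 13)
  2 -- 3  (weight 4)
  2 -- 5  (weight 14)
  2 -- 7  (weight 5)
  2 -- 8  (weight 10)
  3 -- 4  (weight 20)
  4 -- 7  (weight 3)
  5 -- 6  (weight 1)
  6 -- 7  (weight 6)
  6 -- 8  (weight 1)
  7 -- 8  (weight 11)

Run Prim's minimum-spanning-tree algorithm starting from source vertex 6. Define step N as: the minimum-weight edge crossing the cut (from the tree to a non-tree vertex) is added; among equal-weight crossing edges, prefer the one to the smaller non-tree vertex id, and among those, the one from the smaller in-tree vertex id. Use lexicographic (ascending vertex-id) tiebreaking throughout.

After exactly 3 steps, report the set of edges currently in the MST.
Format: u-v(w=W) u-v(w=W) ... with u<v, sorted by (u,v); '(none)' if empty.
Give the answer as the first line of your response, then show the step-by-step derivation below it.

5-6(w=1) 6-7(w=6) 6-8(w=1)

step 1: add edge 5-6 (w=1); MST = {5-6(w=1)}
step 2: add edge 6-8 (w=1); MST = {5-6(w=1) 6-8(w=1)}
step 3: add edge 6-7 (w=6); MST = {5-6(w=1) 6-7(w=6) 6-8(w=1)}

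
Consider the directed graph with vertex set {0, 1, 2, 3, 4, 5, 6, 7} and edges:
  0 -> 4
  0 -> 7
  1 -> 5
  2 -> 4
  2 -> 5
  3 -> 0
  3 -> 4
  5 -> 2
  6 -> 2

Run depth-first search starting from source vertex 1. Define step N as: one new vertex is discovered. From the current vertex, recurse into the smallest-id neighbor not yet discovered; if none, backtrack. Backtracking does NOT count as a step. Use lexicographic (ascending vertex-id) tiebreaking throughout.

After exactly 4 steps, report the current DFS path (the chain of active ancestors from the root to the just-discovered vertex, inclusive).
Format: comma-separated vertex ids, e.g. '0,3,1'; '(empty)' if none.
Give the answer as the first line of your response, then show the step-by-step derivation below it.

1,5,2,4

step 1: discover 1; path=1; order=1
step 2: discover 5; path=1>5; order=1,5
step 3: discover 2; path=1>5>2; order=1,5,2
step 4: discover 4; path=1>5>2>4; order=1,5,2,4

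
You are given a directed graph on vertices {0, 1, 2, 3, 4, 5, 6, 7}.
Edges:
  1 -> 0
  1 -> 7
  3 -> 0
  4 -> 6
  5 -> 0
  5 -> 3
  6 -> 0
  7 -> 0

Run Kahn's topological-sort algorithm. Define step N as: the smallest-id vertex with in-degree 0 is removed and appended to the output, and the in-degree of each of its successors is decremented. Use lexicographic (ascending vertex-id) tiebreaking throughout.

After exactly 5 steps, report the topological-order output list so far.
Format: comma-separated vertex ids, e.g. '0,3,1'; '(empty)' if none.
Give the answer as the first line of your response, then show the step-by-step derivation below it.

1,2,4,5,3

step 1: output 1; order=[1]; indeg=(4,0,0,1,0,0,1,0)
step 2: output 2; order=[1,2]; indeg=(4,0,0,1,0,0,1,0)
step 3: output 4; order=[1,2,4]; indeg=(4,0,0,1,0,0,0,0)
step 4: output 5; order=[1,2,4,5]; indeg=(3,0,0,0,0,0,0,0)
step 5: output 3; order=[1,2,4,5,3]; indeg=(2,0,0,0,0,0,0,0)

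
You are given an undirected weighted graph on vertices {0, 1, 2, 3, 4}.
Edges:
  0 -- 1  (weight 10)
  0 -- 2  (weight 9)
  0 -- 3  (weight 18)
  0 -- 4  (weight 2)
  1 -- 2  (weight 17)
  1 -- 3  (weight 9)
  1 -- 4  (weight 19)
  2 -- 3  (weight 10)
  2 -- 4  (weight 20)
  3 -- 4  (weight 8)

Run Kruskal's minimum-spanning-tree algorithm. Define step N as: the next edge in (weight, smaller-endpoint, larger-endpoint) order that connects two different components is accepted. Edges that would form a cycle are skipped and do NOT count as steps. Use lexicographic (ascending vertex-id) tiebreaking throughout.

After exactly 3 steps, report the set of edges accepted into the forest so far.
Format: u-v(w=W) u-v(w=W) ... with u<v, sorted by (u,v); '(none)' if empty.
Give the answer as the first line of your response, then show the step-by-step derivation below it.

0-2(w=9) 0-4(w=2) 3-4(w=8)

step 1: add edge 0-4 (w=2); MST = {0-4(w=2)}
step 2: add edge 3-4 (w=8); MST = {0-4(w=2) 3-4(w=8)}
step 3: add edge 0-2 (w=9); MST = {0-2(w=9) 0-4(w=2) 3-4(w=8)}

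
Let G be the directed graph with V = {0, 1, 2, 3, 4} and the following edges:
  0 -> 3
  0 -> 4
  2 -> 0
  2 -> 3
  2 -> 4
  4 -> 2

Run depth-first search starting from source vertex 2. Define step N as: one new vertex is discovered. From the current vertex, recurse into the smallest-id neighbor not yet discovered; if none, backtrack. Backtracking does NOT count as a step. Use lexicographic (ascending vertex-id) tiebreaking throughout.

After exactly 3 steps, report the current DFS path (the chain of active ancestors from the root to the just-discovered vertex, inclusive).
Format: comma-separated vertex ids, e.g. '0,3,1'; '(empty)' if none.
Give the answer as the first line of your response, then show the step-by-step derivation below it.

2,0,3

step 1: discover 2; path=2; order=2
step 2: discover 0; path=2>0; order=2,0
step 3: discover 3; path=2>0>3; order=2,0,3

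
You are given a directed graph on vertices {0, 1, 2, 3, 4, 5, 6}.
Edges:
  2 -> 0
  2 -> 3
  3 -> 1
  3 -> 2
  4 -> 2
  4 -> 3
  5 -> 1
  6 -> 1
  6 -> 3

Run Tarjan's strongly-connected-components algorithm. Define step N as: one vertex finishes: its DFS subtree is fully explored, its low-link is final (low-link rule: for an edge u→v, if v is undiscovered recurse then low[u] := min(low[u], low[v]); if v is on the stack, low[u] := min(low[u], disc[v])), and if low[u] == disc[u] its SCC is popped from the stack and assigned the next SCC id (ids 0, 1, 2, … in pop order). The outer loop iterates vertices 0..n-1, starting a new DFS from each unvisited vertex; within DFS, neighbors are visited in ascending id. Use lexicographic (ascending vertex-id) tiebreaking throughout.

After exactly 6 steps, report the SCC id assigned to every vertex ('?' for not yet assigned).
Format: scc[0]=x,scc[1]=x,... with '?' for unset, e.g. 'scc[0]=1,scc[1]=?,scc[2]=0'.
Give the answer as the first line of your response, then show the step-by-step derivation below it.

scc[0]=0,scc[1]=1,scc[2]=2,scc[3]=2,scc[4]=3,scc[5]=4,scc[6]=?

step 1: low=(low[0]=0,low[1]=?,low[2]=?,low[3]=?,low[4]=?,low[5]=?,low[6]=?); scc=(scc[0]=0,scc[1]=?,scc[2]=?,scc[3]=?,scc[4]=?,scc[5]=?,scc[6]=?)
step 2: low=(low[0]=0,low[1]=1,low[2]=?,low[3]=?,low[4]=?,low[5]=?,low[6]=?); scc=(scc[0]=0,scc[1]=1,scc[2]=?,scc[3]=?,scc[4]=?,scc[5]=?,scc[6]=?)
step 3: low=(low[0]=0,low[1]=1,low[2]=2,low[3]=2,low[4]=?,low[5]=?,low[6]=?); scc=(scc[0]=0,scc[1]=1,scc[2]=?,scc[3]=?,scc[4]=?,scc[5]=?,scc[6]=?)
step 4: low=(low[0]=0,low[1]=1,low[2]=2,low[3]=2,low[4]=?,low[5]=?,low[6]=?); scc=(scc[0]=0,scc[1]=1,scc[2]=2,scc[3]=2,scc[4]=?,scc[5]=?,scc[6]=?)
step 5: low=(low[0]=0,low[1]=1,low[2]=2,low[3]=2,low[4]=4,low[5]=?,low[6]=?); scc=(scc[0]=0,scc[1]=1,scc[2]=2,scc[3]=2,scc[4]=3,scc[5]=?,scc[6]=?)
step 6: low=(low[0]=0,low[1]=1,low[2]=2,low[3]=2,low[4]=4,low[5]=5,low[6]=?); scc=(scc[0]=0,scc[1]=1,scc[2]=2,scc[3]=2,scc[4]=3,scc[5]=4,scc[6]=?)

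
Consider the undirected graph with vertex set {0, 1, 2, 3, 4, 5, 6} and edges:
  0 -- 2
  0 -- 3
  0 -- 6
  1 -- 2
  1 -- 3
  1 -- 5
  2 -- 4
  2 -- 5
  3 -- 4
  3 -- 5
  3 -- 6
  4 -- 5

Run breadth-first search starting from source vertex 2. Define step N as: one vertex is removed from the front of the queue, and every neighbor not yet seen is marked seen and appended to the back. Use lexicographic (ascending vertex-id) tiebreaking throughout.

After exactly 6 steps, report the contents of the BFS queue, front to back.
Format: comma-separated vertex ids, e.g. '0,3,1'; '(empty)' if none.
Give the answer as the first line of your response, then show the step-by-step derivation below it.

6

step 1: dequeue 2; queue=[0,1,4,5]; order=2
step 2: dequeue 0; queue=[1,4,5,3,6]; order=2,0
step 3: dequeue 1; queue=[4,5,3,6]; order=2,0,1
step 4: dequeue 4; queue=[5,3,6]; order=2,0,1,4
step 5: dequeue 5; queue=[3,6]; order=2,0,1,4,5
step 6: dequeue 3; queue=[6]; order=2,0,1,4,5,3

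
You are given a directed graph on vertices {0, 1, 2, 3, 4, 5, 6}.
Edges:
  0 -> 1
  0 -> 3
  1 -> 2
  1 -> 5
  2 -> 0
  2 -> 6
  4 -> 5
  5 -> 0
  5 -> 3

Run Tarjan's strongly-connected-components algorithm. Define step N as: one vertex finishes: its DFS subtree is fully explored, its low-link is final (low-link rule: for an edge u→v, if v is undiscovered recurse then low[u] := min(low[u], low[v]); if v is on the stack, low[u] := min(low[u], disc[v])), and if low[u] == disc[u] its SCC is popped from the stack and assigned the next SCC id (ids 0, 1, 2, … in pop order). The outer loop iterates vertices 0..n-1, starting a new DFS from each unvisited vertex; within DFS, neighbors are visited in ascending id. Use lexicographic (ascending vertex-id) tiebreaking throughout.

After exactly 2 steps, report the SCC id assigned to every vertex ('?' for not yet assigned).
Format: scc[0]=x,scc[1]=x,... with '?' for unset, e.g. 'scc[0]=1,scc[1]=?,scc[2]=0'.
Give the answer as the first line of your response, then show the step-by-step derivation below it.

scc[0]=?,scc[1]=?,scc[2]=?,scc[3]=?,scc[4]=?,scc[5]=?,scc[6]=0

step 1: low=(low[0]=0,low[1]=1,low[2]=0,low[3]=?,low[4]=?,low[5]=?,low[6]=3); scc=(scc[0]=?,scc[1]=?,scc[2]=?,scc[3]=?,scc[4]=?,scc[5]=?,scc[6]=0)
step 2: low=(low[0]=0,low[1]=1,low[2]=0,low[3]=?,low[4]=?,low[5]=?,low[6]=3); scc=(scc[0]=?,scc[1]=?,scc[2]=?,scc[3]=?,scc[4]=?,scc[5]=?,scc[6]=0)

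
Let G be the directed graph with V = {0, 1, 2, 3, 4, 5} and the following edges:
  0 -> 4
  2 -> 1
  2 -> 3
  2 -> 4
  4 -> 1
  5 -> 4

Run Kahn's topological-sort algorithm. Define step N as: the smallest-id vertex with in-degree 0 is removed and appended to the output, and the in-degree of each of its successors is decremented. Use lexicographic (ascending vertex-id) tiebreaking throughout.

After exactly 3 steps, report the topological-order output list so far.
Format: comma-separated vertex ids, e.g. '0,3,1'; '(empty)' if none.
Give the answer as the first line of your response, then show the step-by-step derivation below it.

0,2,3

step 1: output 0; order=[0]; indeg=(0,2,0,1,2,0)
step 2: output 2; order=[0,2]; indeg=(0,1,0,0,1,0)
step 3: output 3; order=[0,2,3]; indeg=(0,1,0,0,1,0)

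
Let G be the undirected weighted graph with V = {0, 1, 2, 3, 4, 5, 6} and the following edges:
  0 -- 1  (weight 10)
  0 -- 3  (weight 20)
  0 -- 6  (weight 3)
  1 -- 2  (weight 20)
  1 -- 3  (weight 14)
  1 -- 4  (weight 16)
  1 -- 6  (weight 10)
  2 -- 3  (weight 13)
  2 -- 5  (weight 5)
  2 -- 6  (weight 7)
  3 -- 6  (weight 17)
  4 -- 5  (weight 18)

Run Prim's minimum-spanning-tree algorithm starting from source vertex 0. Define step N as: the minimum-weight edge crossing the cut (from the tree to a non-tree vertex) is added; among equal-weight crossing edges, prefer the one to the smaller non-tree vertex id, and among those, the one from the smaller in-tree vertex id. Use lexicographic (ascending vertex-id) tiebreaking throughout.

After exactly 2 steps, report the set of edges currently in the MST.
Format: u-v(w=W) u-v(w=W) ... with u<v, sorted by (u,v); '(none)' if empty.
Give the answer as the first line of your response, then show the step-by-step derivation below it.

0-6(w=3) 2-6(w=7)

step 1: add edge 0-6 (w=3); MST = {0-6(w=3)}
step 2: add edge 2-6 (w=7); MST = {0-6(w=3) 2-6(w=7)}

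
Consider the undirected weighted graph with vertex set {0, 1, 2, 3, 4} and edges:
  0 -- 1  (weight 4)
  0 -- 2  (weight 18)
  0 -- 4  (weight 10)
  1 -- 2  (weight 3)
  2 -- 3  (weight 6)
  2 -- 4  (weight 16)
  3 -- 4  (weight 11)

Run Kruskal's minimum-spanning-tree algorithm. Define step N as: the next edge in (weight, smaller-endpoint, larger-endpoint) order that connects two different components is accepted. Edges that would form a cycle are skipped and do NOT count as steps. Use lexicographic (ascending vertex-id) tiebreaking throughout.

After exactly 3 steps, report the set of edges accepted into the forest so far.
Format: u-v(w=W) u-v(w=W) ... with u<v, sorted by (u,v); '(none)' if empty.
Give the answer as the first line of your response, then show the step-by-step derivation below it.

0-1(w=4) 1-2(w=3) 2-3(w=6)

step 1: add edge 1-2 (w=3); MST = {1-2(w=3)}
step 2: add edge 0-1 (w=4); MST = {0-1(w=4) 1-2(w=3)}
step 3: add edge 2-3 (w=6); MST = {0-1(w=4) 1-2(w=3) 2-3(w=6)}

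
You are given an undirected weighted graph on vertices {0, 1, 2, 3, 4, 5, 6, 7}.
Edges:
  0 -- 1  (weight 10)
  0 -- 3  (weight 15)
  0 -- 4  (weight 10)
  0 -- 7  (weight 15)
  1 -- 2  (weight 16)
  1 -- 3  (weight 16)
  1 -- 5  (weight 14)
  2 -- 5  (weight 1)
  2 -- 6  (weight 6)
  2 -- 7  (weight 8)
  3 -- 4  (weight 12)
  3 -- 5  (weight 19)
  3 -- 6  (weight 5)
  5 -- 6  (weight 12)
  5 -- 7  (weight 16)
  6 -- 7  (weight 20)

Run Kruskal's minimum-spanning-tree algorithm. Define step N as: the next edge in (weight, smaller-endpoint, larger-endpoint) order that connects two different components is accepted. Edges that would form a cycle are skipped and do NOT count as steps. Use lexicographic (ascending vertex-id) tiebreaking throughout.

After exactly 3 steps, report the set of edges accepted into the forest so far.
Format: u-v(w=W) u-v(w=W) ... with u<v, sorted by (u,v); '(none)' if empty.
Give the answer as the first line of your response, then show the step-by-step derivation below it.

2-5(w=1) 2-6(w=6) 3-6(w=5)

step 1: add edge 2-5 (w=1); MST = {2-5(w=1)}
step 2: add edge 3-6 (w=5); MST = {2-5(w=1) 3-6(w=5)}
step 3: add edge 2-6 (w=6); MST = {2-5(w=1) 2-6(w=6) 3-6(w=5)}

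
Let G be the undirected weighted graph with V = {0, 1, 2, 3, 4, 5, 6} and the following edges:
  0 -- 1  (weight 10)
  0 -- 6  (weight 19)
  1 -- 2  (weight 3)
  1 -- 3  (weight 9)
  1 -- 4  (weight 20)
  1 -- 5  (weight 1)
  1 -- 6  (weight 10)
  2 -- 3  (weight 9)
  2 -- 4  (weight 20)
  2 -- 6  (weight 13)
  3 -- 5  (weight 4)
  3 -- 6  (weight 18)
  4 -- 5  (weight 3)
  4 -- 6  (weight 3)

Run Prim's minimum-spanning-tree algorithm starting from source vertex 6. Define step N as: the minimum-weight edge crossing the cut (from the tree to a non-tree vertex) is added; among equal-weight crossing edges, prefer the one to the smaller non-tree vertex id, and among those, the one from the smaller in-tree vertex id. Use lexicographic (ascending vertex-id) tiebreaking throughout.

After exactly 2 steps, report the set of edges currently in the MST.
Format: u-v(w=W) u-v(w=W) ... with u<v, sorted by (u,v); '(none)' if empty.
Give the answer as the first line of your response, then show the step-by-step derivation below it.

4-5(w=3) 4-6(w=3)

step 1: add edge 4-6 (w=3); MST = {4-6(w=3)}
step 2: add edge 4-5 (w=3); MST = {4-5(w=3) 4-6(w=3)}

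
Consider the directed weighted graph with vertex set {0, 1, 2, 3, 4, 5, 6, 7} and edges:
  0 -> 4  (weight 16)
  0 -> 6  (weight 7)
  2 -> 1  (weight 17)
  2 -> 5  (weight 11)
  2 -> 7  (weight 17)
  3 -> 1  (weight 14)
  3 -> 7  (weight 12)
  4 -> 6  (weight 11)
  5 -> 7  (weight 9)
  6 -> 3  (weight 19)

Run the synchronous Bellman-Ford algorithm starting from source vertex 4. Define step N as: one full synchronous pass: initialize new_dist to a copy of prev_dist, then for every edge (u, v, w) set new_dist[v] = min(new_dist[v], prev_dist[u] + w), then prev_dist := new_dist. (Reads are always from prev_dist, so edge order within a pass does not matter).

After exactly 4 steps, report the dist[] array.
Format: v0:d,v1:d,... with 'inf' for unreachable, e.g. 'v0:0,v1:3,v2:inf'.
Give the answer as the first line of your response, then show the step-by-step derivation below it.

v0:inf,v1:44,v2:inf,v3:30,v4:0,v5:inf,v6:11,v7:42

step 1: dist = v0:inf,v1:inf,v2:inf,v3:inf,v4:0,v5:inf,v6:11,v7:inf
step 2: dist = v0:inf,v1:inf,v2:inf,v3:30,v4:0,v5:inf,v6:11,v7:inf
step 3: dist = v0:inf,v1:44,v2:inf,v3:30,v4:0,v5:inf,v6:11,v7:42
step 4: dist = v0:inf,v1:44,v2:inf,v3:30,v4:0,v5:inf,v6:11,v7:42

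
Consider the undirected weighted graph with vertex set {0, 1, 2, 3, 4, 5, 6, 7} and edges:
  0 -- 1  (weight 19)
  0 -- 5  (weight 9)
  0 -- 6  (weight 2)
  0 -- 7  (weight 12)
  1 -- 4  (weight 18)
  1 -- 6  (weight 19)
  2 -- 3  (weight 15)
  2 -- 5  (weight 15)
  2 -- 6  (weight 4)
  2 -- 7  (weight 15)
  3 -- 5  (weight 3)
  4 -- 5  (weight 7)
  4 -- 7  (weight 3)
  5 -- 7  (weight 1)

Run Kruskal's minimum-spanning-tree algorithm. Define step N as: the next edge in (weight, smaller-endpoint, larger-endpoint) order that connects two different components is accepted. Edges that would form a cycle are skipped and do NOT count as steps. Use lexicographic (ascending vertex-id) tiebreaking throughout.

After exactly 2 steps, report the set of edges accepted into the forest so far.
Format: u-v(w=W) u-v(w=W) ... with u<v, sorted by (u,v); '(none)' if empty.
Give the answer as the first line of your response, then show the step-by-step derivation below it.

0-6(w=2) 5-7(w=1)

step 1: add edge 5-7 (w=1); MST = {5-7(w=1)}
step 2: add edge 0-6 (w=2); MST = {0-6(w=2) 5-7(w=1)}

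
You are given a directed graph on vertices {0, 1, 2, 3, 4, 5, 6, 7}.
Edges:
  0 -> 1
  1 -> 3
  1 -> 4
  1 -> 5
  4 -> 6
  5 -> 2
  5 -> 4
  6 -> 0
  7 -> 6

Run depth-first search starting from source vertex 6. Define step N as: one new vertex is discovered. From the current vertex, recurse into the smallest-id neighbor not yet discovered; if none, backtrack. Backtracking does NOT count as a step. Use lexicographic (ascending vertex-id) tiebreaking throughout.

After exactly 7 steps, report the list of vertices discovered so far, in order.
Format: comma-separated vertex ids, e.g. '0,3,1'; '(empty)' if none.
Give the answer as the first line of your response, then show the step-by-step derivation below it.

6,0,1,3,4,5,2

step 1: discover 6; path=6; order=6
step 2: discover 0; path=6>0; order=6,0
step 3: discover 1; path=6>0>1; order=6,0,1
step 4: discover 3; path=6>0>1>3; order=6,0,1,3
step 5: discover 4; path=6>0>1>4; order=6,0,1,3,4
step 6: discover 5; path=6>0>1>5; order=6,0,1,3,4,5
step 7: discover 2; path=6>0>1>5>2; order=6,0,1,3,4,5,2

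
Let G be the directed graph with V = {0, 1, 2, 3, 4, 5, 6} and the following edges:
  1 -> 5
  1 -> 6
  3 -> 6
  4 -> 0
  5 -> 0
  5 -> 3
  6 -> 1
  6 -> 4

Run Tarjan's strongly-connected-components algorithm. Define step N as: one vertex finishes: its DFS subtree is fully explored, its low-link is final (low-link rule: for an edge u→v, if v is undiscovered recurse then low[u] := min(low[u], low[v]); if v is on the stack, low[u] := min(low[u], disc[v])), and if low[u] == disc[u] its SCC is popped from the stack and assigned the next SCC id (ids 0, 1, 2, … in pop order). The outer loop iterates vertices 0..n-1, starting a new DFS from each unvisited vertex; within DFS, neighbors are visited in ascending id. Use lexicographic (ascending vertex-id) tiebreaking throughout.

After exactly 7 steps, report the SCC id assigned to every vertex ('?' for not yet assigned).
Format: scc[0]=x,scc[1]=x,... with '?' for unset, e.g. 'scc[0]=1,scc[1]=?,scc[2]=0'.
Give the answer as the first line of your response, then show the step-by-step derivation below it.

scc[0]=0,scc[1]=2,scc[2]=3,scc[3]=2,scc[4]=1,scc[5]=2,scc[6]=2

step 1: low=(low[0]=0,low[1]=?,low[2]=?,low[3]=?,low[4]=?,low[5]=?,low[6]=?); scc=(scc[0]=0,scc[1]=?,scc[2]=?,scc[3]=?,scc[4]=?,scc[5]=?,scc[6]=?)
step 2: low=(low[0]=0,low[1]=1,low[2]=?,low[3]=3,low[4]=5,low[5]=2,low[6]=1); scc=(scc[0]=0,scc[1]=?,scc[2]=?,scc[3]=?,scc[4]=1,scc[5]=?,scc[6]=?)
step 3: low=(low[0]=0,low[1]=1,low[2]=?,low[3]=3,low[4]=5,low[5]=2,low[6]=1); scc=(scc[0]=0,scc[1]=?,scc[2]=?,scc[3]=?,scc[4]=1,scc[5]=?,scc[6]=?)
step 4: low=(low[0]=0,low[1]=1,low[2]=?,low[3]=1,low[4]=5,low[5]=2,low[6]=1); scc=(scc[0]=0,scc[1]=?,scc[2]=?,scc[3]=?,scc[4]=1,scc[5]=?,scc[6]=?)
step 5: low=(low[0]=0,low[1]=1,low[2]=?,low[3]=1,low[4]=5,low[5]=1,low[6]=1); scc=(scc[0]=0,scc[1]=?,scc[2]=?,scc[3]=?,scc[4]=1,scc[5]=?,scc[6]=?)
step 6: low=(low[0]=0,low[1]=1,low[2]=?,low[3]=1,low[4]=5,low[5]=1,low[6]=1); scc=(scc[0]=0,scc[1]=2,scc[2]=?,scc[3]=2,scc[4]=1,scc[5]=2,scc[6]=2)
step 7: low=(low[0]=0,low[1]=1,low[2]=6,low[3]=1,low[4]=5,low[5]=1,low[6]=1); scc=(scc[0]=0,scc[1]=2,scc[2]=3,scc[3]=2,scc[4]=1,scc[5]=2,scc[6]=2)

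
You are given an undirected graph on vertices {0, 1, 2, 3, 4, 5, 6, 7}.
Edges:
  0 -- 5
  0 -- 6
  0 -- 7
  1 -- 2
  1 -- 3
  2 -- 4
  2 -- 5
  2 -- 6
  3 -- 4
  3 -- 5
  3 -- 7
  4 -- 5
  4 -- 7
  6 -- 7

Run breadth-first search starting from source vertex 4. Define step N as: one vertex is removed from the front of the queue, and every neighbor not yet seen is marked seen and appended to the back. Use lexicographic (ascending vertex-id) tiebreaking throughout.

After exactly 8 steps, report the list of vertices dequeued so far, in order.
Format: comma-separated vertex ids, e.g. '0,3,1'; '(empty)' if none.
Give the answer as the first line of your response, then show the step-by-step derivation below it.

4,2,3,5,7,1,6,0

step 1: dequeue 4; queue=[2,3,5,7]; order=4
step 2: dequeue 2; queue=[3,5,7,1,6]; order=4,2
step 3: dequeue 3; queue=[5,7,1,6]; order=4,2,3
step 4: dequeue 5; queue=[7,1,6,0]; order=4,2,3,5
step 5: dequeue 7; queue=[1,6,0]; order=4,2,3,5,7
step 6: dequeue 1; queue=[6,0]; order=4,2,3,5,7,1
step 7: dequeue 6; queue=[0]; order=4,2,3,5,7,1,6
step 8: dequeue 0; queue=[(empty)]; order=4,2,3,5,7,1,6,0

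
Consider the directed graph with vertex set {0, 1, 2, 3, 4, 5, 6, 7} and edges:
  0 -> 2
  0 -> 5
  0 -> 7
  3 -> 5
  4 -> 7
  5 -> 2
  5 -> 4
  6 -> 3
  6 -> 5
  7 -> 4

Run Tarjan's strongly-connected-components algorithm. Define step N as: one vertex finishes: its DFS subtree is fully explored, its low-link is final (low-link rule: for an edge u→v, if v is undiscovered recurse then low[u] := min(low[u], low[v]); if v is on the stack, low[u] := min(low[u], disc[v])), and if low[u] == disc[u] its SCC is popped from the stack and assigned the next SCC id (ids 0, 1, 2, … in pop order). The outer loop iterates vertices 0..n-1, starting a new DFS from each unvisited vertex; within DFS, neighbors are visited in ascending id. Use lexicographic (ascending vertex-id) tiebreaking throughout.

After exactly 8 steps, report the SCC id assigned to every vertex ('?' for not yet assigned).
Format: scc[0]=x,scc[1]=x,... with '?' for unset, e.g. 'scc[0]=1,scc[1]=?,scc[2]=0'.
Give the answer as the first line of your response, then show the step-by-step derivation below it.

scc[0]=3,scc[1]=4,scc[2]=0,scc[3]=5,scc[4]=1,scc[5]=2,scc[6]=6,scc[7]=1

step 1: low=(low[0]=0,low[1]=?,low[2]=1,low[3]=?,low[4]=?,low[5]=?,low[6]=?,low[7]=?); scc=(scc[0]=?,scc[1]=?,scc[2]=0,scc[3]=?,scc[4]=?,scc[5]=?,scc[6]=?,scc[7]=?)
step 2: low=(low[0]=0,low[1]=?,low[2]=1,low[3]=?,low[4]=3,low[5]=2,low[6]=?,low[7]=3); scc=(scc[0]=?,scc[1]=?,scc[2]=0,scc[3]=?,scc[4]=?,scc[5]=?,scc[6]=?,scc[7]=?)
step 3: low=(low[0]=0,low[1]=?,low[2]=1,low[3]=?,low[4]=3,low[5]=2,low[6]=?,low[7]=3); scc=(scc[0]=?,scc[1]=?,scc[2]=0,scc[3]=?,scc[4]=1,scc[5]=?,scc[6]=?,scc[7]=1)
step 4: low=(low[0]=0,low[1]=?,low[2]=1,low[3]=?,low[4]=3,low[5]=2,low[6]=?,low[7]=3); scc=(scc[0]=?,scc[1]=?,scc[2]=0,scc[3]=?,scc[4]=1,scc[5]=2,scc[6]=?,scc[7]=1)
step 5: low=(low[0]=0,low[1]=?,low[2]=1,low[3]=?,low[4]=3,low[5]=2,low[6]=?,low[7]=3); scc=(scc[0]=3,scc[1]=?,scc[2]=0,scc[3]=?,scc[4]=1,scc[5]=2,scc[6]=?,scc[7]=1)
step 6: low=(low[0]=0,low[1]=5,low[2]=1,low[3]=?,low[4]=3,low[5]=2,low[6]=?,low[7]=3); scc=(scc[0]=3,scc[1]=4,scc[2]=0,scc[3]=?,scc[4]=1,scc[5]=2,scc[6]=?,scc[7]=1)
step 7: low=(low[0]=0,low[1]=5,low[2]=1,low[3]=6,low[4]=3,low[5]=2,low[6]=?,low[7]=3); scc=(scc[0]=3,scc[1]=4,scc[2]=0,scc[3]=5,scc[4]=1,scc[5]=2,scc[6]=?,scc[7]=1)
step 8: low=(low[0]=0,low[1]=5,low[2]=1,low[3]=6,low[4]=3,low[5]=2,low[6]=7,low[7]=3); scc=(scc[0]=3,scc[1]=4,scc[2]=0,scc[3]=5,scc[4]=1,scc[5]=2,scc[6]=6,scc[7]=1)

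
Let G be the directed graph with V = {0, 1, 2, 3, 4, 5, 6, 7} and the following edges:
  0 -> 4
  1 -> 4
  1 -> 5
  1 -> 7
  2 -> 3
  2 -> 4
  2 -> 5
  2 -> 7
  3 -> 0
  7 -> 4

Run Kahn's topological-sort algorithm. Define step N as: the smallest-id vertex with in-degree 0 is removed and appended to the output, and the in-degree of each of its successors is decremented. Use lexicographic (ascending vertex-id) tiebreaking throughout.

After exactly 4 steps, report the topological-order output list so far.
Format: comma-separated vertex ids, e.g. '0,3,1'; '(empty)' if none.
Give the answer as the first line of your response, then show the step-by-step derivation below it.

1,2,3,0

step 1: output 1; order=[1]; indeg=(1,0,0,1,3,1,0,1)
step 2: output 2; order=[1,2]; indeg=(1,0,0,0,2,0,0,0)
step 3: output 3; order=[1,2,3]; indeg=(0,0,0,0,2,0,0,0)
step 4: output 0; order=[1,2,3,0]; indeg=(0,0,0,0,1,0,0,0)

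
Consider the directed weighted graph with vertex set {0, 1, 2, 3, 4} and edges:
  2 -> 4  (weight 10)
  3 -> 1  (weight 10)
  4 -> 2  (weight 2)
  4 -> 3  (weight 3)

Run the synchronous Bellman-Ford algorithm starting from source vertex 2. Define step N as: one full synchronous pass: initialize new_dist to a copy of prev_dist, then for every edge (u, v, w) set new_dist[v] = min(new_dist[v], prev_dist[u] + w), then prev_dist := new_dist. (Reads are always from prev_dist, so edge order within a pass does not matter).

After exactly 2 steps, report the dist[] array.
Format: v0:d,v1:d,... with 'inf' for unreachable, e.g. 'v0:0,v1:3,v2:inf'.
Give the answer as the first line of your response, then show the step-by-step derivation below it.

v0:inf,v1:inf,v2:0,v3:13,v4:10

step 1: dist = v0:inf,v1:inf,v2:0,v3:inf,v4:10
step 2: dist = v0:inf,v1:inf,v2:0,v3:13,v4:10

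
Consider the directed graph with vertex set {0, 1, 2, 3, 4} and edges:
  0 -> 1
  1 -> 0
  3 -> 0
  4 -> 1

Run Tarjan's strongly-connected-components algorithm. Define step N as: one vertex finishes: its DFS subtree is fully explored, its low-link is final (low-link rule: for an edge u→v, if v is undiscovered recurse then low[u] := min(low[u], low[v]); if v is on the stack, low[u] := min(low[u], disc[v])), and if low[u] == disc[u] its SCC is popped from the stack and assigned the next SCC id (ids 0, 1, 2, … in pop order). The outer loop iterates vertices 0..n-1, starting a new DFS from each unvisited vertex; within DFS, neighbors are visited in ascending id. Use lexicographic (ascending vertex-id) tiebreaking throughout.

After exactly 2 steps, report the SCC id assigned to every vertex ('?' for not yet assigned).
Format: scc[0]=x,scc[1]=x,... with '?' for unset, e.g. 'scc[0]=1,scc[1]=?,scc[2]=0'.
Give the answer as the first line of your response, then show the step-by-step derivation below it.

scc[0]=0,scc[1]=0,scc[2]=?,scc[3]=?,scc[4]=?

step 1: low=(low[0]=0,low[1]=0,low[2]=?,low[3]=?,low[4]=?); scc=(scc[0]=?,scc[1]=?,scc[2]=?,scc[3]=?,scc[4]=?)
step 2: low=(low[0]=0,low[1]=0,low[2]=?,low[3]=?,low[4]=?); scc=(scc[0]=0,scc[1]=0,scc[2]=?,scc[3]=?,scc[4]=?)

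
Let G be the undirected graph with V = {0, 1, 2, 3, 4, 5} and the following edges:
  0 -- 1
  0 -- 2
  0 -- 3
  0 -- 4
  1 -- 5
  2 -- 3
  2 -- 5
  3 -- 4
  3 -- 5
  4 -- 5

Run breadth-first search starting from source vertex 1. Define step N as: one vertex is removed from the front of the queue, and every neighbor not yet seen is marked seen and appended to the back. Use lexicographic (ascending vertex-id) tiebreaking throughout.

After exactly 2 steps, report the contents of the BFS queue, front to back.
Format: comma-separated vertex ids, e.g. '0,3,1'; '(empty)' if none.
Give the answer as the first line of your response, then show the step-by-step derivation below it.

5,2,3,4

step 1: dequeue 1; queue=[0,5]; order=1
step 2: dequeue 0; queue=[5,2,3,4]; order=1,0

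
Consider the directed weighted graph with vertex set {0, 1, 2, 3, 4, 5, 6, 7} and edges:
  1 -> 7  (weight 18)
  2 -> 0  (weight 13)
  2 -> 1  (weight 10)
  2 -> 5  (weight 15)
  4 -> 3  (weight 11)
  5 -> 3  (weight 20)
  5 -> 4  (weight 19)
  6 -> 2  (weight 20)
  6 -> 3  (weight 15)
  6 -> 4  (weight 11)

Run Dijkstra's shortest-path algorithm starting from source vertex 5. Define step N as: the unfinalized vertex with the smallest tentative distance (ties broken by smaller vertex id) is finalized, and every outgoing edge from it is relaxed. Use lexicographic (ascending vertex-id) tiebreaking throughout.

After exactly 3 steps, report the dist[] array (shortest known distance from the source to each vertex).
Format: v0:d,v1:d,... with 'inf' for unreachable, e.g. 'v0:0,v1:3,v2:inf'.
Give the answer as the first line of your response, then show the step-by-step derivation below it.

v0:inf,v1:inf,v2:inf,v3:20,v4:19,v5:0,v6:inf,v7:inf

step 1: dist = v0:inf,v1:inf,v2:inf,v3:20,v4:19,v5:0,v6:inf,v7:inf
step 2: dist = v0:inf,v1:inf,v2:inf,v3:20,v4:19,v5:0,v6:inf,v7:inf
step 3: dist = v0:inf,v1:inf,v2:inf,v3:20,v4:19,v5:0,v6:inf,v7:inf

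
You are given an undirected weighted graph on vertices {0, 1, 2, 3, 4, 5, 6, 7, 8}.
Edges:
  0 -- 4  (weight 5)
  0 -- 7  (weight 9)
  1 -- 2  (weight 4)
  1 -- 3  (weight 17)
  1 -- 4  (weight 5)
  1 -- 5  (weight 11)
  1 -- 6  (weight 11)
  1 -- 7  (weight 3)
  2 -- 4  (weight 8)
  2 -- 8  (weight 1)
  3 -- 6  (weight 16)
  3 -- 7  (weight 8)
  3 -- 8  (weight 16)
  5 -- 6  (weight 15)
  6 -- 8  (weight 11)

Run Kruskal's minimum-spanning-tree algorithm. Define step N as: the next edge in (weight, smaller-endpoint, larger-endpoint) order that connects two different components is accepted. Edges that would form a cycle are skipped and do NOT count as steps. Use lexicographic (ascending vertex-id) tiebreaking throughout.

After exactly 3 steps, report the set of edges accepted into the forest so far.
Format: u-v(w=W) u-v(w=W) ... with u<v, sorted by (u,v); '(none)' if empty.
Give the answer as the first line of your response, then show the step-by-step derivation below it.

1-2(w=4) 1-7(w=3) 2-8(w=1)

step 1: add edge 2-8 (w=1); MST = {2-8(w=1)}
step 2: add edge 1-7 (w=3); MST = {1-7(w=3) 2-8(w=1)}
step 3: add edge 1-2 (w=4); MST = {1-2(w=4) 1-7(w=3) 2-8(w=1)}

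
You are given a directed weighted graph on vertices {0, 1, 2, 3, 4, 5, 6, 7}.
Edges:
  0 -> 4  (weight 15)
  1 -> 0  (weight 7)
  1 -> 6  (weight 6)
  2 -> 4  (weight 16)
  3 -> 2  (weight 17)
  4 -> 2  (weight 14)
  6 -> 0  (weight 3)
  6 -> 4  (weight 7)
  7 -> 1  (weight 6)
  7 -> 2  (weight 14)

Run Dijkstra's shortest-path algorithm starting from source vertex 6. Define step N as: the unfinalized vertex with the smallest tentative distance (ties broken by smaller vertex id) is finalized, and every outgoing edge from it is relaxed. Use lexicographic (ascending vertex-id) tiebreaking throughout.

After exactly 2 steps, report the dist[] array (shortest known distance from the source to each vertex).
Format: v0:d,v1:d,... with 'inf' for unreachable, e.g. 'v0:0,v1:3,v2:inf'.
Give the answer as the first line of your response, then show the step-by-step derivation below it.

v0:3,v1:inf,v2:inf,v3:inf,v4:7,v5:inf,v6:0,v7:inf

step 1: dist = v0:3,v1:inf,v2:inf,v3:inf,v4:7,v5:inf,v6:0,v7:inf
step 2: dist = v0:3,v1:inf,v2:inf,v3:inf,v4:7,v5:inf,v6:0,v7:inf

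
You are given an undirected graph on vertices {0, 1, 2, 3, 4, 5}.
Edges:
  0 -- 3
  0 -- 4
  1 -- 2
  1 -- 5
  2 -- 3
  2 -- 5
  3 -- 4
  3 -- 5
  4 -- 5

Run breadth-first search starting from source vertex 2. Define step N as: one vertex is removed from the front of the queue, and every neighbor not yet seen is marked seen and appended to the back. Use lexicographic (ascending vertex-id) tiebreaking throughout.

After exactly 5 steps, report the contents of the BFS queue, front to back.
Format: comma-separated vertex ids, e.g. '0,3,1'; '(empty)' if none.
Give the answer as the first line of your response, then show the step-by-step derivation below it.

4

step 1: dequeue 2; queue=[1,3,5]; order=2
step 2: dequeue 1; queue=[3,5]; order=2,1
step 3: dequeue 3; queue=[5,0,4]; order=2,1,3
step 4: dequeue 5; queue=[0,4]; order=2,1,3,5
step 5: dequeue 0; queue=[4]; order=2,1,3,5,0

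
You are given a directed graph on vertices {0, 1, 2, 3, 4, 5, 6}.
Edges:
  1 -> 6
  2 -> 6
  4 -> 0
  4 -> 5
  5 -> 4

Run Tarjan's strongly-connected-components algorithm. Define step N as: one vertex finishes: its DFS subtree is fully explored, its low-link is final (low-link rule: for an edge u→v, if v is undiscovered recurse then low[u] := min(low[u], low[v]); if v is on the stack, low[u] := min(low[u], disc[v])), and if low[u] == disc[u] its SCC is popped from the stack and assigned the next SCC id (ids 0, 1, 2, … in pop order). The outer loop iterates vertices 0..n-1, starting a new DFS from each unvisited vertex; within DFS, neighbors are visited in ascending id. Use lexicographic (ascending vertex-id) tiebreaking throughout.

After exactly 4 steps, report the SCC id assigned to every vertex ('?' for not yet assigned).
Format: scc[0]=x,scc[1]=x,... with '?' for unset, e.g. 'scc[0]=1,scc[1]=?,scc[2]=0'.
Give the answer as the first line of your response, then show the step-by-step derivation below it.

scc[0]=0,scc[1]=2,scc[2]=3,scc[3]=?,scc[4]=?,scc[5]=?,scc[6]=1

step 1: low=(low[0]=0,low[1]=?,low[2]=?,low[3]=?,low[4]=?,low[5]=?,low[6]=?); scc=(scc[0]=0,scc[1]=?,scc[2]=?,scc[3]=?,scc[4]=?,scc[5]=?,scc[6]=?)
step 2: low=(low[0]=0,low[1]=1,low[2]=?,low[3]=?,low[4]=?,low[5]=?,low[6]=2); scc=(scc[0]=0,scc[1]=?,scc[2]=?,scc[3]=?,scc[4]=?,scc[5]=?,scc[6]=1)
step 3: low=(low[0]=0,low[1]=1,low[2]=?,low[3]=?,low[4]=?,low[5]=?,low[6]=2); scc=(scc[0]=0,scc[1]=2,scc[2]=?,scc[3]=?,scc[4]=?,scc[5]=?,scc[6]=1)
step 4: low=(low[0]=0,low[1]=1,low[2]=3,low[3]=?,low[4]=?,low[5]=?,low[6]=2); scc=(scc[0]=0,scc[1]=2,scc[2]=3,scc[3]=?,scc[4]=?,scc[5]=?,scc[6]=1)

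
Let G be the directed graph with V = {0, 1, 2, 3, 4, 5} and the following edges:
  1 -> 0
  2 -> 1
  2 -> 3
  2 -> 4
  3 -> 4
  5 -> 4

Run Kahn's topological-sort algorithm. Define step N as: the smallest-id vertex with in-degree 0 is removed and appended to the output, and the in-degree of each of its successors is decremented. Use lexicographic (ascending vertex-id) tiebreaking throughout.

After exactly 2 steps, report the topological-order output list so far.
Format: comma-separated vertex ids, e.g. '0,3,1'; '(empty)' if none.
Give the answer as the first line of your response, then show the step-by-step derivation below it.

2,1

step 1: output 2; order=[2]; indeg=(1,0,0,0,2,0)
step 2: output 1; order=[2,1]; indeg=(0,0,0,0,2,0)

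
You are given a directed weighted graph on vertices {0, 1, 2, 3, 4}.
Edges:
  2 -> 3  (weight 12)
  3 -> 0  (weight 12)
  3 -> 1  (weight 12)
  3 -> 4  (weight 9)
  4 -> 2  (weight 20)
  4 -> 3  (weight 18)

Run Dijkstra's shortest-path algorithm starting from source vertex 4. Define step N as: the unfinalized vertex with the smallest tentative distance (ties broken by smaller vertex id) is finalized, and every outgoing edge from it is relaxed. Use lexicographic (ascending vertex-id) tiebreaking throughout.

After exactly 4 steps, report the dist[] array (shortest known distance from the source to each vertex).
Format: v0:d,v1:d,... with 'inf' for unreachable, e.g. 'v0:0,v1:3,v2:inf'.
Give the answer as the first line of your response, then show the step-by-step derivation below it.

v0:30,v1:30,v2:20,v3:18,v4:0

step 1: dist = v0:inf,v1:inf,v2:20,v3:18,v4:0
step 2: dist = v0:30,v1:30,v2:20,v3:18,v4:0
step 3: dist = v0:30,v1:30,v2:20,v3:18,v4:0
step 4: dist = v0:30,v1:30,v2:20,v3:18,v4:0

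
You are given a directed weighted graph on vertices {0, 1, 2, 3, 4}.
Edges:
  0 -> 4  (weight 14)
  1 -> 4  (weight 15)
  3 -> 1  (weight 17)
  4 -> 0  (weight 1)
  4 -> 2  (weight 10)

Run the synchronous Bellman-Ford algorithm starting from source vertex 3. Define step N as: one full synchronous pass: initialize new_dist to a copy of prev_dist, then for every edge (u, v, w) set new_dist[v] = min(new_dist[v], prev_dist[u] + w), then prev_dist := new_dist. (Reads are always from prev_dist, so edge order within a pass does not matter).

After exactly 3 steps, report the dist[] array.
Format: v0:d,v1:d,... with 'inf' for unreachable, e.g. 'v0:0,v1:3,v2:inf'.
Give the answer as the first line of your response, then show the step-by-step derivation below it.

v0:33,v1:17,v2:42,v3:0,v4:32

step 1: dist = v0:inf,v1:17,v2:inf,v3:0,v4:inf
step 2: dist = v0:inf,v1:17,v2:inf,v3:0,v4:32
step 3: dist = v0:33,v1:17,v2:42,v3:0,v4:32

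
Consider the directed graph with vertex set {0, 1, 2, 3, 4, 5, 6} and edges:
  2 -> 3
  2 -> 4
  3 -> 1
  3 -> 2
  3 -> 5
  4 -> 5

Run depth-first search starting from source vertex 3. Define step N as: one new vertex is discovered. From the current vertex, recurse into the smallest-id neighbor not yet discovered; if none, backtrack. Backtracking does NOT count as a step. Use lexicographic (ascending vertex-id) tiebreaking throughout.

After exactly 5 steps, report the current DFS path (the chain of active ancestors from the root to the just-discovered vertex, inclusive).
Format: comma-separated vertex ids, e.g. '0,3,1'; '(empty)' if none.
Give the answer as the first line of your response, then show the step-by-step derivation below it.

3,2,4,5

step 1: discover 3; path=3; order=3
step 2: discover 1; path=3>1; order=3,1
step 3: discover 2; path=3>2; order=3,1,2
step 4: discover 4; path=3>2>4; order=3,1,2,4
step 5: discover 5; path=3>2>4>5; order=3,1,2,4,5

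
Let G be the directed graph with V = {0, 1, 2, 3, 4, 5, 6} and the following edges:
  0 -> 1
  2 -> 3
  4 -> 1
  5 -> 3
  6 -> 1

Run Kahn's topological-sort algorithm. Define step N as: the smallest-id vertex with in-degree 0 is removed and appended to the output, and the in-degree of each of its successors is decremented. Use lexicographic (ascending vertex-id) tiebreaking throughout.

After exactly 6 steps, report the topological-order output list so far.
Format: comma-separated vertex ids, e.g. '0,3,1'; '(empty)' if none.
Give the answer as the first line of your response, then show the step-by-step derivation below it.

0,2,4,5,3,6

step 1: output 0; order=[0]; indeg=(0,2,0,2,0,0,0)
step 2: output 2; order=[0,2]; indeg=(0,2,0,1,0,0,0)
step 3: output 4; order=[0,2,4]; indeg=(0,1,0,1,0,0,0)
step 4: output 5; order=[0,2,4,5]; indeg=(0,1,0,0,0,0,0)
step 5: output 3; order=[0,2,4,5,3]; indeg=(0,1,0,0,0,0,0)
step 6: output 6; order=[0,2,4,5,3,6]; indeg=(0,0,0,0,0,0,0)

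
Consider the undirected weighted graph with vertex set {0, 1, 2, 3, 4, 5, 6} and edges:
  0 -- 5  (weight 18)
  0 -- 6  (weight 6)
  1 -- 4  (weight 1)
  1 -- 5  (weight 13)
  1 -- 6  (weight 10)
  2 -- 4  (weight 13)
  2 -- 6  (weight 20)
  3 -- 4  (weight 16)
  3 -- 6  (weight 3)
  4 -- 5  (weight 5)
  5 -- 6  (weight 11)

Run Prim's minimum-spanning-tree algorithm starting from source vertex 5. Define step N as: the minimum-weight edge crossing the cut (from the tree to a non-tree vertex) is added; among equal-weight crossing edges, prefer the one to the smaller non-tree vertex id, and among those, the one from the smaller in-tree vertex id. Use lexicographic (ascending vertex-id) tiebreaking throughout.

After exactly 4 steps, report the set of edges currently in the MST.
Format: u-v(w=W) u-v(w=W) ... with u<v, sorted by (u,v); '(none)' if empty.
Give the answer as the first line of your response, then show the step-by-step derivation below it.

1-4(w=1) 1-6(w=10) 3-6(w=3) 4-5(w=5)

step 1: add edge 4-5 (w=5); MST = {4-5(w=5)}
step 2: add edge 1-4 (w=1); MST = {1-4(w=1) 4-5(w=5)}
step 3: add edge 1-6 (w=10); MST = {1-4(w=1) 1-6(w=10) 4-5(w=5)}
step 4: add edge 3-6 (w=3); MST = {1-4(w=1) 1-6(w=10) 3-6(w=3) 4-5(w=5)}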